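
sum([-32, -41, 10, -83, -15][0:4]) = slice → [-32, -41, 10, -83]
(-32) + (-41) + 10 + (-83)
= -146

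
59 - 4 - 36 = 19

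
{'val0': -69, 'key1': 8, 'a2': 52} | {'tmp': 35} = {'val0': -69, 'key1': 8, 'a2': 52, 'tmp': 35}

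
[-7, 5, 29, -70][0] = -7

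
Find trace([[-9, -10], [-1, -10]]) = diagonal: (-9) + (-10)
= -19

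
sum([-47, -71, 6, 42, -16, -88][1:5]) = slice → [-71, 6, 42, -16]
(-71) + 6 + 42 + (-16)
= -39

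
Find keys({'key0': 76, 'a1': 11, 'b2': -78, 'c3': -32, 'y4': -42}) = ['key0', 'a1', 'b2', 'c3', 'y4']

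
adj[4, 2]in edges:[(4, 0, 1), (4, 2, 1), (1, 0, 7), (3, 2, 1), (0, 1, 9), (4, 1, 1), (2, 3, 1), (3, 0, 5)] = 1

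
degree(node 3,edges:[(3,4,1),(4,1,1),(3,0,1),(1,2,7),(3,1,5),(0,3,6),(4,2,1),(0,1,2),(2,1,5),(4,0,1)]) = incident: (3,4), (3,0), (3,1), (0,3)
= 4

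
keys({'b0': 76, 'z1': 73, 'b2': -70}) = ['b0', 'z1', 'b2']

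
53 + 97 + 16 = 166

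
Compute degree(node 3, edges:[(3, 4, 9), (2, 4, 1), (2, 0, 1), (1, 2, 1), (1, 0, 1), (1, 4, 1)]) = incident: (3,4)
= 1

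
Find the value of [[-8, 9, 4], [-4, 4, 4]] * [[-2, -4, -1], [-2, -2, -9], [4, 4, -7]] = [[14, 30, -101], [16, 24, -60]]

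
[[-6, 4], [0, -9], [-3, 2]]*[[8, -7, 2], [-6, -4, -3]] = C[0][0] = (-6)*(8) + (4)*(-6) = -72
C[0][1] = (-6)*(-7) + (4)*(-4) = 26
C[0][2] = (-6)*(2) + (4)*(-3) = -24
C[1][0] = (0)*(8) + (-9)*(-6) = 54
C[1][1] = (0)*(-7) + (-9)*(-4) = 36
C[1][2] = (0)*(2) + (-9)*(-3) = 27
... (3 more cells)
= [[-72, 26, -24], [54, 36, 27], [-36, 13, -12]]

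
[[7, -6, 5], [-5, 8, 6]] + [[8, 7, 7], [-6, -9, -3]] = [[15, 1, 12], [-11, -1, 3]]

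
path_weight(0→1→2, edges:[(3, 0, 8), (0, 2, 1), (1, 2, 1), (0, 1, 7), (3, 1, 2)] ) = w(0→1)=7 + w(1→2)=1
= 8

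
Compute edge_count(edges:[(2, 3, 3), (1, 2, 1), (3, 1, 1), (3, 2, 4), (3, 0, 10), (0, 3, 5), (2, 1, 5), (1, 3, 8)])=8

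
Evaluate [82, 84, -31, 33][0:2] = [82, 84]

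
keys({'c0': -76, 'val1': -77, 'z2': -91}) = ['c0', 'val1', 'z2']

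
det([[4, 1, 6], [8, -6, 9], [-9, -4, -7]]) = -229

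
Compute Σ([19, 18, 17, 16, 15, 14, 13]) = 112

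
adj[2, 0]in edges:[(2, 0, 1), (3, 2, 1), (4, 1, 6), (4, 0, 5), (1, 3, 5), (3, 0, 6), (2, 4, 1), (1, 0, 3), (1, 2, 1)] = 1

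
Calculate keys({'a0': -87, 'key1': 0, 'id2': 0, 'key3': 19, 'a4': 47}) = ['a0', 'key1', 'id2', 'key3', 'a4']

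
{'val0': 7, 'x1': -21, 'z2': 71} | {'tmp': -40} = {'val0': 7, 'x1': -21, 'z2': 71, 'tmp': -40}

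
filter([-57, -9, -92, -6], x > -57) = keep x where x > -57: -57✗, -9✓, -92✗, -6✓
= [-9, -6]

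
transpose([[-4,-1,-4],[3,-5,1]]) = [[-4, 3], [-1, -5], [-4, 1]]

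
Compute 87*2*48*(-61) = -509472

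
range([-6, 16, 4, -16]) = 32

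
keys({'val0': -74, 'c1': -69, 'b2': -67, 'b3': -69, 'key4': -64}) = ['val0', 'c1', 'b2', 'b3', 'key4']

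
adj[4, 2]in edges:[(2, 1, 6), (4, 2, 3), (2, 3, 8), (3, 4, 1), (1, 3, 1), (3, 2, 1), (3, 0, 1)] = 3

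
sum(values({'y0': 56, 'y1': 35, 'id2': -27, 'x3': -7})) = 56 + 35 + (-27) + (-7)
= 57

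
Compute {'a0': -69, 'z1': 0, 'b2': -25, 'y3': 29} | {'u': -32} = {'a0': -69, 'z1': 0, 'b2': -25, 'y3': 29, 'u': -32}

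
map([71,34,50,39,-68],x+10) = 71+10=81, 34+10=44, 50+10=60, 39+10=49, -68+10=-58
= [81, 44, 60, 49, -58]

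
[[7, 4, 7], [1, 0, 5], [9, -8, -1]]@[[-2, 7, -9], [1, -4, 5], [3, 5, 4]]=C[0][0] = (7)*(-2) + (4)*(1) + (7)*(3) = 11
C[0][1] = (7)*(7) + (4)*(-4) + (7)*(5) = 68
C[0][2] = (7)*(-9) + (4)*(5) + (7)*(4) = -15
C[1][0] = (1)*(-2) + (0)*(1) + (5)*(3) = 13
C[1][1] = (1)*(7) + (0)*(-4) + (5)*(5) = 32
C[1][2] = (1)*(-9) + (0)*(5) + (5)*(4) = 11
... (3 more cells)
= [[11, 68, -15], [13, 32, 11], [-29, 90, -125]]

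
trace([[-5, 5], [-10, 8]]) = diagonal: (-5) + 8
= 3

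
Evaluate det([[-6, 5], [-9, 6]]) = 9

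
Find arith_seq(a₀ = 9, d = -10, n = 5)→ [9, -1, -11, -21, -31]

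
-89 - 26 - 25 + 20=-120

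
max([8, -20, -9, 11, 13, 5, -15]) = 13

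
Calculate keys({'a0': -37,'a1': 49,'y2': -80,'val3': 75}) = ['a0', 'a1', 'y2', 'val3']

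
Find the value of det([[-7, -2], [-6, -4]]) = 16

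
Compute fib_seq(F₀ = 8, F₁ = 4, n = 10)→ [8, 4, 12, 16, 28, 44, 72, 116, 188, 304]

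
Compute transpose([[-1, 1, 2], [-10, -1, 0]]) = [[-1, -10], [1, -1], [2, 0]]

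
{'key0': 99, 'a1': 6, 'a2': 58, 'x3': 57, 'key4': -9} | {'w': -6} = {'key0': 99, 'a1': 6, 'a2': 58, 'x3': 57, 'key4': -9, 'w': -6}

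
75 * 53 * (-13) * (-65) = 3358875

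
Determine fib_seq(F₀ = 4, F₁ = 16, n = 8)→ F_2 = F_1 + F_0 = 20
F_3 = F_2 + F_1 = 36
F_4 = F_3 + F_2 = 56
...
= [4, 16, 20, 36, 56, 92, 148, 240]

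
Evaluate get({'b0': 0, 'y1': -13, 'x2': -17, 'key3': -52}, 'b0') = 0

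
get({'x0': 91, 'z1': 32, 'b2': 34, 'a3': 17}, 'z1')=32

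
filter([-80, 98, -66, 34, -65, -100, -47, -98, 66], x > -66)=[98, 34, -65, -47, 66]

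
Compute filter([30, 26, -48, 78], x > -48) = [30, 26, 78]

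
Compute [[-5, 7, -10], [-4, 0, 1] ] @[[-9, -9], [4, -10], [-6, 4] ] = [[133, -65], [30, 40]]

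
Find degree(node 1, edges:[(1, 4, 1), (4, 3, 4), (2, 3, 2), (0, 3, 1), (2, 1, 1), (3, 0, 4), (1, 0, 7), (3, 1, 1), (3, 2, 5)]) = 4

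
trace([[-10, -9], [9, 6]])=-4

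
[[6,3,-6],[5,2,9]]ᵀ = [[6, 5], [3, 2], [-6, 9]]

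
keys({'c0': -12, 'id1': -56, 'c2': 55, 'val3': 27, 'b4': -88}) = ['c0', 'id1', 'c2', 'val3', 'b4']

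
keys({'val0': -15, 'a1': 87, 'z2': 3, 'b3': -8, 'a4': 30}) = ['val0', 'a1', 'z2', 'b3', 'a4']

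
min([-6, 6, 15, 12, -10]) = -10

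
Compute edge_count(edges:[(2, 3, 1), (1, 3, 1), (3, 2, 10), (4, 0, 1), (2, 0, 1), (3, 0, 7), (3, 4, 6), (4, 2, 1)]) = 8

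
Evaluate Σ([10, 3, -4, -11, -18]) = -20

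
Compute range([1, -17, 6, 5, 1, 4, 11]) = 28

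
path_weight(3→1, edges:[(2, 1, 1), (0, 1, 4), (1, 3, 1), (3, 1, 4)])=w(3→1)=4
= 4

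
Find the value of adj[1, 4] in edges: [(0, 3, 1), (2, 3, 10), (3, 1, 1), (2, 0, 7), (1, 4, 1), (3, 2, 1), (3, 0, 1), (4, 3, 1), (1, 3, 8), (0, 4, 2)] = 1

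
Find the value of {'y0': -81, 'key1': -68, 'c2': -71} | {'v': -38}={'y0': -81, 'key1': -68, 'c2': -71, 'v': -38}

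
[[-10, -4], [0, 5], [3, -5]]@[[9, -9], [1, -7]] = C[0][0] = (-10)*(9) + (-4)*(1) = -94
C[0][1] = (-10)*(-9) + (-4)*(-7) = 118
C[1][0] = (0)*(9) + (5)*(1) = 5
C[1][1] = (0)*(-9) + (5)*(-7) = -35
C[2][0] = (3)*(9) + (-5)*(1) = 22
C[2][1] = (3)*(-9) + (-5)*(-7) = 8
= [[-94, 118], [5, -35], [22, 8]]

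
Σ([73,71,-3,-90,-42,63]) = 73 + 71 + (-3) + (-90) + (-42) + 63
= 72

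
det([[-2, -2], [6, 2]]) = (-2)*(2) - (-2)*(6)
= 8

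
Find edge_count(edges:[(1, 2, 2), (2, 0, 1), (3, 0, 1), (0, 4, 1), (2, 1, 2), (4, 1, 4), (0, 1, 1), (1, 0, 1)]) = 8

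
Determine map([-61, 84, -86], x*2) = [-122, 168, -172]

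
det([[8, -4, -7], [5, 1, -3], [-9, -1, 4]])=-48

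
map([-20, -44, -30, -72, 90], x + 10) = [-10, -34, -20, -62, 100]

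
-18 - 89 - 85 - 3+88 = -107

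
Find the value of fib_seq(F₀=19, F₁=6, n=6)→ F_2 = F_1 + F_0 = 25
F_3 = F_2 + F_1 = 31
F_4 = F_3 + F_2 = 56
...
= [19, 6, 25, 31, 56, 87]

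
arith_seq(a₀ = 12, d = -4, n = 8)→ a_0 = 12 + 0*-4 = 12
a_1 = 12 + 1*-4 = 8
a_2 = 12 + 2*-4 = 4
...
= [12, 8, 4, 0, -4, -8, -12, -16]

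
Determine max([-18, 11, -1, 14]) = 14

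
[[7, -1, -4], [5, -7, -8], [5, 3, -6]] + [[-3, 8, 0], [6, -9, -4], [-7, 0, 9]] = [[4, 7, -4], [11, -16, -12], [-2, 3, 3]]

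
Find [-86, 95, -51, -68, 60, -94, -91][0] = -86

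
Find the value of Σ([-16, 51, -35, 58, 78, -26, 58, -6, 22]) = 184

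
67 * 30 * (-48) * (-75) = 7236000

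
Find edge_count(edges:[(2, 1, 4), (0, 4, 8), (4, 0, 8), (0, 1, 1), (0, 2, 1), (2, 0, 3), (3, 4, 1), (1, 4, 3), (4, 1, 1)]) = 9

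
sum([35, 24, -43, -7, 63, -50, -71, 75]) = 35 + 24 + (-43) + (-7) + 63 + (-50) + (-71) + 75
= 26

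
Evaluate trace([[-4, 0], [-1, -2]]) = diagonal: (-4) + (-2)
= -6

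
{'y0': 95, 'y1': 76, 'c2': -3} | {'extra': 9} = {'y0': 95, 'y1': 76, 'c2': -3, 'extra': 9}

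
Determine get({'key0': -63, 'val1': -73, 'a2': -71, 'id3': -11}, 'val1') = -73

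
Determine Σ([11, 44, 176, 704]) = 935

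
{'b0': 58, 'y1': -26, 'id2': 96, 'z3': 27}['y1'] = -26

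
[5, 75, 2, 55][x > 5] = keep x where x > 5: 5✗, 75✓, 2✗, 55✓
= [75, 55]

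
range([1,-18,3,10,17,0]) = 35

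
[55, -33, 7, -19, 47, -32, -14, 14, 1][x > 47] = [55]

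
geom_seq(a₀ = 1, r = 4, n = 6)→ a_0 = 1*4^0 = 1
a_1 = 1*4^1 = 4
a_2 = 1*4^2 = 16
...
= [1, 4, 16, 64, 256, 1024]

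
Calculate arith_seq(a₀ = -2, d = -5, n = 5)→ a_0 = -2 + 0*-5 = -2
a_1 = -2 + 1*-5 = -7
a_2 = -2 + 2*-5 = -12
...
= [-2, -7, -12, -17, -22]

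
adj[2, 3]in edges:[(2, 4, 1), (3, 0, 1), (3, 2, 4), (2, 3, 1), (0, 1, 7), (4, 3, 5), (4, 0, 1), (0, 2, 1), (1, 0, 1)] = 1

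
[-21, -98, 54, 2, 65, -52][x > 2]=[54, 65]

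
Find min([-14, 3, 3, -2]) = -14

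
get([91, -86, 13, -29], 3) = -29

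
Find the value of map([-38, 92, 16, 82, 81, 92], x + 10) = -38+10=-28, 92+10=102, 16+10=26, 82+10=92, 81+10=91, 92+10=102
= [-28, 102, 26, 92, 91, 102]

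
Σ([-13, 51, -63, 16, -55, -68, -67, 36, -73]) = -236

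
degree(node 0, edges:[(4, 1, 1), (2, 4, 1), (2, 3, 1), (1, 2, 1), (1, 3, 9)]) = incident: none
= 0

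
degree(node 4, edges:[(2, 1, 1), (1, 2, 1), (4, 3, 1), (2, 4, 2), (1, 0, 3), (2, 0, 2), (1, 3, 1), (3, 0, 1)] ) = 2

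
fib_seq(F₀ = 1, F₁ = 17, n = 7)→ F_2 = F_1 + F_0 = 18
F_3 = F_2 + F_1 = 35
F_4 = F_3 + F_2 = 53
...
= [1, 17, 18, 35, 53, 88, 141]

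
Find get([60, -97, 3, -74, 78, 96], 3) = -74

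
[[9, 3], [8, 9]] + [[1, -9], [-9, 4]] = [[10, -6], [-1, 13]]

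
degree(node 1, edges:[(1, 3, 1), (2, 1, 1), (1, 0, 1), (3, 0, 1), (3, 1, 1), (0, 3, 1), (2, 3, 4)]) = incident: (1,3), (2,1), (1,0), (3,1)
= 4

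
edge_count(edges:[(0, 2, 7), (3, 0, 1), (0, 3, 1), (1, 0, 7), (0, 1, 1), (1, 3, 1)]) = 6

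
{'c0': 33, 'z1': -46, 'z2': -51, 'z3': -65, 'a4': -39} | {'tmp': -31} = {'c0': 33, 'z1': -46, 'z2': -51, 'z3': -65, 'a4': -39, 'tmp': -31}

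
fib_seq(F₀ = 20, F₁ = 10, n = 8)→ F_2 = F_1 + F_0 = 30
F_3 = F_2 + F_1 = 40
F_4 = F_3 + F_2 = 70
...
= [20, 10, 30, 40, 70, 110, 180, 290]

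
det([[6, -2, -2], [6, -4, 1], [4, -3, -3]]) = 50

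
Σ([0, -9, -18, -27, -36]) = 0 + (-9) + (-18) + (-27) + (-36)
= -90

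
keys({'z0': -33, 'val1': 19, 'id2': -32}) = ['z0', 'val1', 'id2']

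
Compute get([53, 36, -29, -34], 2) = -29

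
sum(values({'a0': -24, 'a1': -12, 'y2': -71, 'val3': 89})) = (-24) + (-12) + (-71) + 89
= -18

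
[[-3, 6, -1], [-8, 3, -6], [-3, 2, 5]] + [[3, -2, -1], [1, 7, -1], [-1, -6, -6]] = [[0, 4, -2], [-7, 10, -7], [-4, -4, -1]]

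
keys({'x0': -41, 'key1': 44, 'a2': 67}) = ['x0', 'key1', 'a2']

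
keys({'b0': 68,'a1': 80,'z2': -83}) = ['b0', 'a1', 'z2']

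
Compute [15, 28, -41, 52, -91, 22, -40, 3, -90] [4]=-91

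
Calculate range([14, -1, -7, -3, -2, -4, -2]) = 21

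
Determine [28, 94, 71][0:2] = [28, 94]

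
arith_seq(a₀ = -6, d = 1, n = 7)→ a_0 = -6 + 0*1 = -6
a_1 = -6 + 1*1 = -5
a_2 = -6 + 2*1 = -4
...
= [-6, -5, -4, -3, -2, -1, 0]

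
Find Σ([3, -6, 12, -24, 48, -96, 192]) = 3 + -6 + 12 + -24 + 48 + -96 + 192
= 129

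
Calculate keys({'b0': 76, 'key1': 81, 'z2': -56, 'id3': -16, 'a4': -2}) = ['b0', 'key1', 'z2', 'id3', 'a4']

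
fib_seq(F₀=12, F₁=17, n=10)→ [12, 17, 29, 46, 75, 121, 196, 317, 513, 830]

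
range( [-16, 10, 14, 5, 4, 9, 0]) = 30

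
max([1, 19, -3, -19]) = 19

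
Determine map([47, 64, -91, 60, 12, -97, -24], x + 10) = 47+10=57, 64+10=74, -91+10=-81, 60+10=70, 12+10=22, -97+10=-87, -24+10=-14
= [57, 74, -81, 70, 22, -87, -14]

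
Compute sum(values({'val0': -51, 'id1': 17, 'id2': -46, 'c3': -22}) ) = -102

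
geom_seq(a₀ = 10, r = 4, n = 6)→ [10, 40, 160, 640, 2560, 10240]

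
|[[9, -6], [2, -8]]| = -60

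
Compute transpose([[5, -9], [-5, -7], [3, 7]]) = [[5, -5, 3], [-9, -7, 7]]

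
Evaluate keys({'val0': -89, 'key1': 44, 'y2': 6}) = ['val0', 'key1', 'y2']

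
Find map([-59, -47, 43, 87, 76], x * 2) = [-118, -94, 86, 174, 152]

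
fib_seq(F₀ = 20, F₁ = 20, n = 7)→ [20, 20, 40, 60, 100, 160, 260]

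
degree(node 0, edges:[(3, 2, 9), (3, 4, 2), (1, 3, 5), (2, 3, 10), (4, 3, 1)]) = incident: none
= 0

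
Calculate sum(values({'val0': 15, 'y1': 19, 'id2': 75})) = 15 + 19 + 75
= 109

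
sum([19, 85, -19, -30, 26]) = 81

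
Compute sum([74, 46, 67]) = 74 + 46 + 67
= 187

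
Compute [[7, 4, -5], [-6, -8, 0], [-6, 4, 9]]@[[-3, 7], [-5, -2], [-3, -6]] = C[0][0] = (7)*(-3) + (4)*(-5) + (-5)*(-3) = -26
C[0][1] = (7)*(7) + (4)*(-2) + (-5)*(-6) = 71
C[1][0] = (-6)*(-3) + (-8)*(-5) + (0)*(-3) = 58
C[1][1] = (-6)*(7) + (-8)*(-2) + (0)*(-6) = -26
C[2][0] = (-6)*(-3) + (4)*(-5) + (9)*(-3) = -29
C[2][1] = (-6)*(7) + (4)*(-2) + (9)*(-6) = -104
= [[-26, 71], [58, -26], [-29, -104]]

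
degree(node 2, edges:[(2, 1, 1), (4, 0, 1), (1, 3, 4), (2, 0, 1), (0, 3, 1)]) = 2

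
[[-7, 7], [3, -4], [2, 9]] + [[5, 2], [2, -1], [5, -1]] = [[-2, 9], [5, -5], [7, 8]]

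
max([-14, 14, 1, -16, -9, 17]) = 17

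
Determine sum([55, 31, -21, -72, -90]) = -97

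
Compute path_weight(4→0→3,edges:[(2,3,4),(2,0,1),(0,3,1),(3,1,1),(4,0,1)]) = w(4→0)=1 + w(0→3)=1
= 2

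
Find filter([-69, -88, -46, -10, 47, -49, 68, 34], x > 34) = keep x where x > 34: -69✗, -88✗, -46✗, -10✗, 47✓, -49✗, 68✓, 34✗
= [47, 68]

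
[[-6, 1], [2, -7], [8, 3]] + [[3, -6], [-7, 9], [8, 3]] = [[-3, -5], [-5, 2], [16, 6]]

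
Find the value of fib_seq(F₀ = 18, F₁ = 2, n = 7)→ F_2 = F_1 + F_0 = 20
F_3 = F_2 + F_1 = 22
F_4 = F_3 + F_2 = 42
...
= [18, 2, 20, 22, 42, 64, 106]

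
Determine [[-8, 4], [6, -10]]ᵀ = [[-8, 6], [4, -10]]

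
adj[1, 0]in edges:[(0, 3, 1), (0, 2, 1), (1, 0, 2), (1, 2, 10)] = 2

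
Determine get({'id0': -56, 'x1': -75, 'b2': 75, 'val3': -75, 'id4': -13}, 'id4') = -13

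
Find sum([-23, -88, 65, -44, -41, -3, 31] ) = (-23) + (-88) + 65 + (-44) + (-41) + (-3) + 31
= -103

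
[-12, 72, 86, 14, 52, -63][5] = -63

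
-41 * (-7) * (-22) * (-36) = 227304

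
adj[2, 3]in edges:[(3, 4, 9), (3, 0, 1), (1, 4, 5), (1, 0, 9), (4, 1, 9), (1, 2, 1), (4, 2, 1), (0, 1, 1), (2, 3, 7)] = 7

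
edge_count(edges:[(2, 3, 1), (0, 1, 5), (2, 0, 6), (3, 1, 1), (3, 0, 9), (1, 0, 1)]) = 6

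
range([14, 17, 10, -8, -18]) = 35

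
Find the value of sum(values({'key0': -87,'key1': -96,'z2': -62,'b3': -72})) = -317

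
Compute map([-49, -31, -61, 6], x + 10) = [-39, -21, -51, 16]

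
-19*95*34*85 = -5216450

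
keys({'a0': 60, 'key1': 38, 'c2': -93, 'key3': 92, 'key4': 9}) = ['a0', 'key1', 'c2', 'key3', 'key4']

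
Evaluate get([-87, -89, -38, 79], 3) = 79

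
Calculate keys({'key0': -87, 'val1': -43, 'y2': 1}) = ['key0', 'val1', 'y2']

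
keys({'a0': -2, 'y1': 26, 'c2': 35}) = ['a0', 'y1', 'c2']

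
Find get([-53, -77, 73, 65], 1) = -77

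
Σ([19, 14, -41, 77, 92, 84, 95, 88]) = 19 + 14 + (-41) + 77 + 92 + 84 + 95 + 88
= 428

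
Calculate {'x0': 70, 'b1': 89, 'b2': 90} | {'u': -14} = {'x0': 70, 'b1': 89, 'b2': 90, 'u': -14}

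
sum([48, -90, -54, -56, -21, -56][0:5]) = slice → [48, -90, -54, -56, -21]
48 + (-90) + (-54) + (-56) + (-21)
= -173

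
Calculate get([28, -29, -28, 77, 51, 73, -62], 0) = 28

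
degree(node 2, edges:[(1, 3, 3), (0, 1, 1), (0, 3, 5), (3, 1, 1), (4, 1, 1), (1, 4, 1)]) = 0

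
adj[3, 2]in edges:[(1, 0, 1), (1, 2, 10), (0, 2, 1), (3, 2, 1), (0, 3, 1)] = 1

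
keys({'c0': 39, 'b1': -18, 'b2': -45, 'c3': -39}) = ['c0', 'b1', 'b2', 'c3']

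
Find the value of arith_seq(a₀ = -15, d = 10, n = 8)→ [-15, -5, 5, 15, 25, 35, 45, 55]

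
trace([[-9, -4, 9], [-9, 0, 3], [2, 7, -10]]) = diagonal: (-9) + 0 + (-10)
= -19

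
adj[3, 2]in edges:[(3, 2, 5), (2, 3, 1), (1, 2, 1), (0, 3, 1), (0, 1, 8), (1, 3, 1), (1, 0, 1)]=5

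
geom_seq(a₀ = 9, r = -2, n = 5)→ [9, -18, 36, -72, 144]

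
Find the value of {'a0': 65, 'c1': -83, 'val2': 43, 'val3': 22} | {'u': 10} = {'a0': 65, 'c1': -83, 'val2': 43, 'val3': 22, 'u': 10}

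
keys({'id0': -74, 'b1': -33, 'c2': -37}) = ['id0', 'b1', 'c2']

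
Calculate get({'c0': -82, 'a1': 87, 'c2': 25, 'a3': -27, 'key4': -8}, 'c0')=-82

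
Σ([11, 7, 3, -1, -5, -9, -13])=-7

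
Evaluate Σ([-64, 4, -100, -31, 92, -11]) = -110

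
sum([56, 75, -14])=117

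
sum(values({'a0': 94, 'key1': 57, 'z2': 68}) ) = 94 + 57 + 68
= 219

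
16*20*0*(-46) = 0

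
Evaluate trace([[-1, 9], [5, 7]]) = 6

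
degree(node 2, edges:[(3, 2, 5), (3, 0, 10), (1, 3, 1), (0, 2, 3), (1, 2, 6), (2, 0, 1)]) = incident: (3,2), (0,2), (1,2), (2,0)
= 4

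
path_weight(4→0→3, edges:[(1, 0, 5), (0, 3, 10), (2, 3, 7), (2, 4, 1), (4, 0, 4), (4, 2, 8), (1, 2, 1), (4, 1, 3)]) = w(4→0)=4 + w(0→3)=10
= 14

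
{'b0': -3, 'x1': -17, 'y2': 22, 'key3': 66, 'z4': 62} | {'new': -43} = {'b0': -3, 'x1': -17, 'y2': 22, 'key3': 66, 'z4': 62, 'new': -43}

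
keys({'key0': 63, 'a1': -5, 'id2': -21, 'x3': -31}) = ['key0', 'a1', 'id2', 'x3']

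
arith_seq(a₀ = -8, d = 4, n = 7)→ a_0 = -8 + 0*4 = -8
a_1 = -8 + 1*4 = -4
a_2 = -8 + 2*4 = 0
...
= [-8, -4, 0, 4, 8, 12, 16]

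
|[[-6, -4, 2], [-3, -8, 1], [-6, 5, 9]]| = (1)*(-6)*det([[-8, 1], [5, 9]]) + (-1)*(-4)*det([[-3, 1], [-6, 9]]) + (1)*(2)*det([[-3, -8], [-6, 5]])
= 462 + -84 + -126
= 252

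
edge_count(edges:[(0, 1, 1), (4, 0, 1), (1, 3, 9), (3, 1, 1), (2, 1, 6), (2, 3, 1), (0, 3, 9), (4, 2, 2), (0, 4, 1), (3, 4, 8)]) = 10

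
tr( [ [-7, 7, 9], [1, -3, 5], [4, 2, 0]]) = diagonal: (-7) + (-3) + 0
= -10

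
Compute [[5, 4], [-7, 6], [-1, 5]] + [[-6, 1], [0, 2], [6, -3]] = [[-1, 5], [-7, 8], [5, 2]]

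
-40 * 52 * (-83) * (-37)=-6387680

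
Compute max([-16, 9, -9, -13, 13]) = 13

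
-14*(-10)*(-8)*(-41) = 45920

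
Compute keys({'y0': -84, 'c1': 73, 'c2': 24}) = ['y0', 'c1', 'c2']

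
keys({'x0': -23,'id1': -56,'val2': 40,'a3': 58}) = ['x0', 'id1', 'val2', 'a3']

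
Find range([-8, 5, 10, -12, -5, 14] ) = 26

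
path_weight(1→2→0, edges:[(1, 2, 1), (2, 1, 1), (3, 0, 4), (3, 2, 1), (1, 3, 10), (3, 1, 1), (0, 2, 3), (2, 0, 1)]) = w(1→2)=1 + w(2→0)=1
= 2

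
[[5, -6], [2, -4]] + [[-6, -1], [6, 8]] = [[-1, -7], [8, 4]]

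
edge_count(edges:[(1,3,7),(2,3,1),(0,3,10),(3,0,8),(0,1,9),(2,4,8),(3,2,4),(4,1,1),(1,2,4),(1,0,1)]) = 10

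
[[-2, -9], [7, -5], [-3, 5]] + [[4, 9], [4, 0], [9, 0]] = [[2, 0], [11, -5], [6, 5]]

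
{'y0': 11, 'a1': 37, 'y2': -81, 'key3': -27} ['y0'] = 11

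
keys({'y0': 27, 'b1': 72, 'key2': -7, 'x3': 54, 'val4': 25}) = ['y0', 'b1', 'key2', 'x3', 'val4']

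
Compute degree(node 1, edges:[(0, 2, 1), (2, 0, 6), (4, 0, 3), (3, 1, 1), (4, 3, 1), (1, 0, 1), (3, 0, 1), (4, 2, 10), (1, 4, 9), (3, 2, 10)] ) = incident: (3,1), (1,0), (1,4)
= 3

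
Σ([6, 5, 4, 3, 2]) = 6 + 5 + 4 + 3 + 2
= 20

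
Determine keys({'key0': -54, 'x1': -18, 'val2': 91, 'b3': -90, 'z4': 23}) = ['key0', 'x1', 'val2', 'b3', 'z4']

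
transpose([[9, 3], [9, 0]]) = [[9, 9], [3, 0]]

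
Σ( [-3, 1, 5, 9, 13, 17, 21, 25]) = 88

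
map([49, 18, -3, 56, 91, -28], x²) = [2401, 324, 9, 3136, 8281, 784]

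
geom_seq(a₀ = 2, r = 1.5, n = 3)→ a_0 = 2*1.5^0 = 2.0
a_1 = 2*1.5^1 = 3.0
a_2 = 2*1.5^2 = 4.5
= [2.0, 3.0, 4.5]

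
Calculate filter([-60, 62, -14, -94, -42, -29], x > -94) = keep x where x > -94: -60✓, 62✓, -14✓, -94✗, -42✓, -29✓
= [-60, 62, -14, -42, -29]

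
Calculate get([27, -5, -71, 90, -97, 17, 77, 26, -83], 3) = 90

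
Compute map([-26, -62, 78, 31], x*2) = [-52, -124, 156, 62]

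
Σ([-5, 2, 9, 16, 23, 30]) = 75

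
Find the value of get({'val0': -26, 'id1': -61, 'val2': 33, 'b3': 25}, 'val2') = 33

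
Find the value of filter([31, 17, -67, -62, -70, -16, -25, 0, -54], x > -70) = [31, 17, -67, -62, -16, -25, 0, -54]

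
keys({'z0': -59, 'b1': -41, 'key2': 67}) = ['z0', 'b1', 'key2']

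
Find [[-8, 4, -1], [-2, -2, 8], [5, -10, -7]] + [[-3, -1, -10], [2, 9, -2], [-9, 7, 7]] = [[-11, 3, -11], [0, 7, 6], [-4, -3, 0]]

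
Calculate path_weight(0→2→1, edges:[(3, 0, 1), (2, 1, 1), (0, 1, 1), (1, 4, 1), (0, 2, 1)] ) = 2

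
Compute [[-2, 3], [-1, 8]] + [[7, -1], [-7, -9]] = [[5, 2], [-8, -1]]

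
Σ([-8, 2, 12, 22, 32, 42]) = (-8) + 2 + 12 + 22 + 32 + 42
= 102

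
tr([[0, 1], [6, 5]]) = diagonal: 0 + 5
= 5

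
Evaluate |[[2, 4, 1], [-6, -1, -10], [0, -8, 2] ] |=-68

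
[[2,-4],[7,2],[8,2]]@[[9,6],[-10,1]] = C[0][0] = (2)*(9) + (-4)*(-10) = 58
C[0][1] = (2)*(6) + (-4)*(1) = 8
C[1][0] = (7)*(9) + (2)*(-10) = 43
C[1][1] = (7)*(6) + (2)*(1) = 44
C[2][0] = (8)*(9) + (2)*(-10) = 52
C[2][1] = (8)*(6) + (2)*(1) = 50
= [[58, 8], [43, 44], [52, 50]]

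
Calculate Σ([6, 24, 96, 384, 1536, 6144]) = 6 + 24 + 96 + 384 + 1536 + 6144
= 8190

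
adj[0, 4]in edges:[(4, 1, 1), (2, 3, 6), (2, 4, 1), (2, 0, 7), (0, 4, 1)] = 1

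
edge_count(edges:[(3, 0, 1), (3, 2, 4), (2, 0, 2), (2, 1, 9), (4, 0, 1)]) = 5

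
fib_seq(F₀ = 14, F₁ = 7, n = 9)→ F_2 = F_1 + F_0 = 21
F_3 = F_2 + F_1 = 28
F_4 = F_3 + F_2 = 49
...
= [14, 7, 21, 28, 49, 77, 126, 203, 329]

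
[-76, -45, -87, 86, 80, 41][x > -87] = keep x where x > -87: -76✓, -45✓, -87✗, 86✓, 80✓, 41✓
= [-76, -45, 86, 80, 41]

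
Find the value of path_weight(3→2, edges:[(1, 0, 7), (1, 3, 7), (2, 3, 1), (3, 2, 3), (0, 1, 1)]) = 3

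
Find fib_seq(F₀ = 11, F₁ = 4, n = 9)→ F_2 = F_1 + F_0 = 15
F_3 = F_2 + F_1 = 19
F_4 = F_3 + F_2 = 34
...
= [11, 4, 15, 19, 34, 53, 87, 140, 227]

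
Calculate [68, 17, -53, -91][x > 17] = [68]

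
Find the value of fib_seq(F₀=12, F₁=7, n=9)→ [12, 7, 19, 26, 45, 71, 116, 187, 303]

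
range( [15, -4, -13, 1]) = 28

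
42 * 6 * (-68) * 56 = -959616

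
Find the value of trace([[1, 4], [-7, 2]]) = 3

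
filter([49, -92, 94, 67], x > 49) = [94, 67]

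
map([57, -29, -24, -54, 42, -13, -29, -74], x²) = [3249, 841, 576, 2916, 1764, 169, 841, 5476]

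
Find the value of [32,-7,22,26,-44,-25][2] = 22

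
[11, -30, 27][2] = 27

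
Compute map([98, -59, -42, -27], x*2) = [196, -118, -84, -54]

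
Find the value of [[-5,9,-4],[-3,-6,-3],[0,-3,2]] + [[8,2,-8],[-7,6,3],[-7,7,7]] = [[3, 11, -12], [-10, 0, 0], [-7, 4, 9]]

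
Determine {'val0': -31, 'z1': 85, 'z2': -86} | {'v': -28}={'val0': -31, 'z1': 85, 'z2': -86, 'v': -28}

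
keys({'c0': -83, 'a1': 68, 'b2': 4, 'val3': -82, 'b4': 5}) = ['c0', 'a1', 'b2', 'val3', 'b4']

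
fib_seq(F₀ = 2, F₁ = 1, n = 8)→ [2, 1, 3, 4, 7, 11, 18, 29]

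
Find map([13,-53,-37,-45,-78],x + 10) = 13+10=23, -53+10=-43, -37+10=-27, -45+10=-35, -78+10=-68
= [23, -43, -27, -35, -68]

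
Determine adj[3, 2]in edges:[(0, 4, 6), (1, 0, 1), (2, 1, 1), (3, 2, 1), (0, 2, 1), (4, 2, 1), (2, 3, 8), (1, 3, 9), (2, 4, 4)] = 1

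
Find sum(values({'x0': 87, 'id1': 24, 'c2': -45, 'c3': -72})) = 87 + 24 + (-45) + (-72)
= -6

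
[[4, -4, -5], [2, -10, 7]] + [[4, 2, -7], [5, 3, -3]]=[[8, -2, -12], [7, -7, 4]]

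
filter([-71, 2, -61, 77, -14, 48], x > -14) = keep x where x > -14: -71✗, 2✓, -61✗, 77✓, -14✗, 48✓
= [2, 77, 48]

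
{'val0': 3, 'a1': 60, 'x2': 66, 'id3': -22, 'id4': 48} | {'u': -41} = {'val0': 3, 'a1': 60, 'x2': 66, 'id3': -22, 'id4': 48, 'u': -41}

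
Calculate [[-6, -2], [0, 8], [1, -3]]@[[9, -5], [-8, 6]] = [[-38, 18], [-64, 48], [33, -23]]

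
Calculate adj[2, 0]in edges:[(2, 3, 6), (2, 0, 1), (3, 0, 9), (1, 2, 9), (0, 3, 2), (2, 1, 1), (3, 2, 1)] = 1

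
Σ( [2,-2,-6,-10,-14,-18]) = 2 + (-2) + (-6) + (-10) + (-14) + (-18)
= -48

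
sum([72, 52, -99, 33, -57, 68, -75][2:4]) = slice → [-99, 33]
(-99) + 33
= -66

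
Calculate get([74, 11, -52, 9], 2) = -52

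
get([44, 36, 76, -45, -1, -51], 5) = -51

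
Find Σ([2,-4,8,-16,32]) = 2 + -4 + 8 + -16 + 32
= 22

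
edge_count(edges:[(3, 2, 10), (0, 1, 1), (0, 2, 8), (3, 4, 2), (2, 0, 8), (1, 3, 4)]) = 6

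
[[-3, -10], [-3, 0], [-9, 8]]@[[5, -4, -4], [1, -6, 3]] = [[-25, 72, -18], [-15, 12, 12], [-37, -12, 60]]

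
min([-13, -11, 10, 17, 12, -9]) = -13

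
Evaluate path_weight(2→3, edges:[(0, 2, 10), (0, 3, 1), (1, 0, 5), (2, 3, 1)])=1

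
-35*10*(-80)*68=1904000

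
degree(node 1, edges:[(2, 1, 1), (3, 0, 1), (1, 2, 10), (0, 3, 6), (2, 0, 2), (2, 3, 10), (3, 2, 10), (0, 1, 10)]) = incident: (2,1), (1,2), (0,1)
= 3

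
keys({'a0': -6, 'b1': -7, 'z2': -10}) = ['a0', 'b1', 'z2']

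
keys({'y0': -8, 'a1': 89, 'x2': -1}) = ['y0', 'a1', 'x2']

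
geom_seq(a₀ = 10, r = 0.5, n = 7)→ [10.0, 5.0, 2.5, 1.25, 0.625, 0.3125, 0.15625]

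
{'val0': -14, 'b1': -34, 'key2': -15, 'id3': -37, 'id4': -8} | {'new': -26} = {'val0': -14, 'b1': -34, 'key2': -15, 'id3': -37, 'id4': -8, 'new': -26}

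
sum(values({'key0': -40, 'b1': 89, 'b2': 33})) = (-40) + 89 + 33
= 82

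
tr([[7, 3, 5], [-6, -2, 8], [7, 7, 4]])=9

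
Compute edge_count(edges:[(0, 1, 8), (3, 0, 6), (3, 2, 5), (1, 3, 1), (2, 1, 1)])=5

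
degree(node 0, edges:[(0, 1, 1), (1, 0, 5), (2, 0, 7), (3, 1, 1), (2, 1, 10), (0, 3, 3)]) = incident: (0,1), (1,0), (2,0), (0,3)
= 4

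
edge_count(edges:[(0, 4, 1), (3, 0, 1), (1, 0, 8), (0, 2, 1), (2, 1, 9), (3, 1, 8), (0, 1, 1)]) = 7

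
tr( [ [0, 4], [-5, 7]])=diagonal: 0 + 7
= 7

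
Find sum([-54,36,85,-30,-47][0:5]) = -10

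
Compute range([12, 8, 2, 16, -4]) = 20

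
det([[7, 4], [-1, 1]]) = (7)*(1) - (4)*(-1)
= 11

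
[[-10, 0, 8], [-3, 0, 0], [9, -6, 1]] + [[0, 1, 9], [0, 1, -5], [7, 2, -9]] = [[-10, 1, 17], [-3, 1, -5], [16, -4, -8]]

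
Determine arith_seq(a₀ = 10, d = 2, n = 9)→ a_0 = 10 + 0*2 = 10
a_1 = 10 + 1*2 = 12
a_2 = 10 + 2*2 = 14
...
= [10, 12, 14, 16, 18, 20, 22, 24, 26]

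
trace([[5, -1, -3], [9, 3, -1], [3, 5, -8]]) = diagonal: 5 + 3 + (-8)
= 0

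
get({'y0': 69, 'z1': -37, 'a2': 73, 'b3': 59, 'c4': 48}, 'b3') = 59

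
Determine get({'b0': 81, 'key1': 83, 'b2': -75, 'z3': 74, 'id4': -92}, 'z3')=74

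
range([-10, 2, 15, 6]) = 25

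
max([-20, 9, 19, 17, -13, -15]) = 19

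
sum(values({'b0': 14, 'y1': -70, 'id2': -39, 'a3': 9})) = -86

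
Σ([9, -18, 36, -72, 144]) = 9 + -18 + 36 + -72 + 144
= 99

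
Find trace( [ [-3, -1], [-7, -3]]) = diagonal: (-3) + (-3)
= -6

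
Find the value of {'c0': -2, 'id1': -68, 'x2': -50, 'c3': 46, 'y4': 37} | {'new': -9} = {'c0': -2, 'id1': -68, 'x2': -50, 'c3': 46, 'y4': 37, 'new': -9}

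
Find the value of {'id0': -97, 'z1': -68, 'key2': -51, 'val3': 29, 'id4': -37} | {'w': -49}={'id0': -97, 'z1': -68, 'key2': -51, 'val3': 29, 'id4': -37, 'w': -49}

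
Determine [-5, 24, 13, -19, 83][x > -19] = keep x where x > -19: -5✓, 24✓, 13✓, -19✗, 83✓
= [-5, 24, 13, 83]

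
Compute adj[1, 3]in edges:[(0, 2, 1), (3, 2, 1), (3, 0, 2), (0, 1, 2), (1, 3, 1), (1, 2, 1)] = 1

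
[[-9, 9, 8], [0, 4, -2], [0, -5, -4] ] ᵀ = [[-9, 0, 0], [9, 4, -5], [8, -2, -4]]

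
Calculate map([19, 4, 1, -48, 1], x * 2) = [38, 8, 2, -96, 2]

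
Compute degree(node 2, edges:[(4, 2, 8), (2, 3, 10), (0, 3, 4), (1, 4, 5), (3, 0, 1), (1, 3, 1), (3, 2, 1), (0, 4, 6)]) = 3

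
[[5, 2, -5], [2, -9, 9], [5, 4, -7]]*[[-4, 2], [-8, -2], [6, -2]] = [[-66, 16], [118, 4], [-94, 16]]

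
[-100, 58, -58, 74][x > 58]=[74]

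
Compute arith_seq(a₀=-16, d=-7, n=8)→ [-16, -23, -30, -37, -44, -51, -58, -65]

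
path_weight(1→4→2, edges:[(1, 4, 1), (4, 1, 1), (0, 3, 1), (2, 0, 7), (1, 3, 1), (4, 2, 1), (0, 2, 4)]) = 2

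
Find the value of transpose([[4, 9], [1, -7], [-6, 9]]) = [[4, 1, -6], [9, -7, 9]]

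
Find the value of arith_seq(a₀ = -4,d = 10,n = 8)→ a_0 = -4 + 0*10 = -4
a_1 = -4 + 1*10 = 6
a_2 = -4 + 2*10 = 16
...
= [-4, 6, 16, 26, 36, 46, 56, 66]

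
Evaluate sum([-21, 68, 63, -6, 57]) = 161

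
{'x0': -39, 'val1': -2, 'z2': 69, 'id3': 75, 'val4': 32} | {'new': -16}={'x0': -39, 'val1': -2, 'z2': 69, 'id3': 75, 'val4': 32, 'new': -16}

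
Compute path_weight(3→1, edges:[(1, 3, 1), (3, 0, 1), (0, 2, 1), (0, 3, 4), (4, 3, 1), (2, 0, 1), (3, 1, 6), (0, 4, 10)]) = 6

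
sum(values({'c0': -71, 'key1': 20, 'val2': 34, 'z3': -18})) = (-71) + 20 + 34 + (-18)
= -35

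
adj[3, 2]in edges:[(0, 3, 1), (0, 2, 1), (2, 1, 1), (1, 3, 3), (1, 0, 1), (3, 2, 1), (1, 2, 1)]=1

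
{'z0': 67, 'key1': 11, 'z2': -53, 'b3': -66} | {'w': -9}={'z0': 67, 'key1': 11, 'z2': -53, 'b3': -66, 'w': -9}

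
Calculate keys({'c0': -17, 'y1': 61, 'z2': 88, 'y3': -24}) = ['c0', 'y1', 'z2', 'y3']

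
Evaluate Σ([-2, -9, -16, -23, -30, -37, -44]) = -161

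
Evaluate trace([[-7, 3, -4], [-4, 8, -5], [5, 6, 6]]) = 7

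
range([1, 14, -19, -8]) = 33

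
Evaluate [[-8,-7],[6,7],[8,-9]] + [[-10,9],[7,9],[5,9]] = [[-18, 2], [13, 16], [13, 0]]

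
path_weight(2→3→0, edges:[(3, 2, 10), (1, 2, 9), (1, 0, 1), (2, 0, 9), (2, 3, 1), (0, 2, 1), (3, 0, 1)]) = 2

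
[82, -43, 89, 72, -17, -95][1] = -43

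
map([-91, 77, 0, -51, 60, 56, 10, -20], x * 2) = -91*2=-182, 77*2=154, 0*2=0, -51*2=-102, 60*2=120, 56*2=112, 10*2=20, -20*2=-40
= [-182, 154, 0, -102, 120, 112, 20, -40]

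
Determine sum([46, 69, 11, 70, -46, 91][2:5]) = slice → [11, 70, -46]
11 + 70 + (-46)
= 35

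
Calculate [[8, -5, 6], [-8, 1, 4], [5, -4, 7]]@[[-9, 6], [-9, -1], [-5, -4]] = [[-57, 29], [43, -65], [-44, 6]]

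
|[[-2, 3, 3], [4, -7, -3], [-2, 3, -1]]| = -8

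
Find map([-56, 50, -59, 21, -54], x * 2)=[-112, 100, -118, 42, -108]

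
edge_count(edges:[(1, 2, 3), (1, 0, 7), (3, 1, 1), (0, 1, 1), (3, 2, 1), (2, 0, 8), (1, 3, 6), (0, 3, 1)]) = 8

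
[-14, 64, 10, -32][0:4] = [-14, 64, 10, -32]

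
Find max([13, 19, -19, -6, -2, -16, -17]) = 19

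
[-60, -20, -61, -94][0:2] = [-60, -20]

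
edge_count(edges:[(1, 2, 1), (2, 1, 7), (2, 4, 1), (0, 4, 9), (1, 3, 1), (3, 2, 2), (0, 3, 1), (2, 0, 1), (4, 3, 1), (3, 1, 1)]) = 10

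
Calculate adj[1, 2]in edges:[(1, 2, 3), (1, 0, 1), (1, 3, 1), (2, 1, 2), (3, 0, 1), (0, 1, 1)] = 3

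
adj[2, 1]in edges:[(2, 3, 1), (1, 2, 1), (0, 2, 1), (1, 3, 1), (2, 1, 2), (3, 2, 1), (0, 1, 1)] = 2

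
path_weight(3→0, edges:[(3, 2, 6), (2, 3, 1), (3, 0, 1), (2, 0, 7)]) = w(3→0)=1
= 1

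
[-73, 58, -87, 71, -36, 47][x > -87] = [-73, 58, 71, -36, 47]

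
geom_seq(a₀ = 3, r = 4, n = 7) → [3, 12, 48, 192, 768, 3072, 12288]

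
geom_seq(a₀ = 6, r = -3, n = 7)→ a_0 = 6*(-3)^0 = 6
a_1 = 6*(-3)^1 = -18
a_2 = 6*(-3)^2 = 54
...
= [6, -18, 54, -162, 486, -1458, 4374]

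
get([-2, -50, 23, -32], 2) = 23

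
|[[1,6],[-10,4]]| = (1)*(4) - (6)*(-10)
= 64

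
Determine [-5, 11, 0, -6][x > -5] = keep x where x > -5: -5✗, 11✓, 0✓, -6✗
= [11, 0]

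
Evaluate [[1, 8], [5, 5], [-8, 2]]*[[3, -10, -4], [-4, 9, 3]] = C[0][0] = (1)*(3) + (8)*(-4) = -29
C[0][1] = (1)*(-10) + (8)*(9) = 62
C[0][2] = (1)*(-4) + (8)*(3) = 20
C[1][0] = (5)*(3) + (5)*(-4) = -5
C[1][1] = (5)*(-10) + (5)*(9) = -5
C[1][2] = (5)*(-4) + (5)*(3) = -5
... (3 more cells)
= [[-29, 62, 20], [-5, -5, -5], [-32, 98, 38]]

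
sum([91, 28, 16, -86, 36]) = 85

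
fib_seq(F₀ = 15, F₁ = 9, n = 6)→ F_2 = F_1 + F_0 = 24
F_3 = F_2 + F_1 = 33
F_4 = F_3 + F_2 = 57
...
= [15, 9, 24, 33, 57, 90]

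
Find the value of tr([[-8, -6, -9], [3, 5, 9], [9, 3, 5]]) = diagonal: (-8) + 5 + 5
= 2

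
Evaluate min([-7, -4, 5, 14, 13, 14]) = -7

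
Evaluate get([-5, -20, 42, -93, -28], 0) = -5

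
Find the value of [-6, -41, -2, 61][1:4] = [-41, -2, 61]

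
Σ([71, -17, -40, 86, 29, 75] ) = 71 + (-17) + (-40) + 86 + 29 + 75
= 204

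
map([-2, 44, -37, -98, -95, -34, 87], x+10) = [8, 54, -27, -88, -85, -24, 97]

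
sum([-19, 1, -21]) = (-19) + 1 + (-21)
= -39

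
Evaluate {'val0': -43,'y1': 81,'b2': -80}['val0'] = -43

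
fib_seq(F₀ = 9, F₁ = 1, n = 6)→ [9, 1, 10, 11, 21, 32]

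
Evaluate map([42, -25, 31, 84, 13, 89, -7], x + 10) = [52, -15, 41, 94, 23, 99, 3]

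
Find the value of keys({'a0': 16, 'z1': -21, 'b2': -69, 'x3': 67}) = ['a0', 'z1', 'b2', 'x3']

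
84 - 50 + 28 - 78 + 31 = 15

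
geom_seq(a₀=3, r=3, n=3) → [3, 9, 27]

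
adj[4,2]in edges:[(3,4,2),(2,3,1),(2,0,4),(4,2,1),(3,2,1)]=1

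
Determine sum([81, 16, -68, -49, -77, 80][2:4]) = slice → [-68, -49]
(-68) + (-49)
= -117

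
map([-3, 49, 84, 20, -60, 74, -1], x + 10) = [7, 59, 94, 30, -50, 84, 9]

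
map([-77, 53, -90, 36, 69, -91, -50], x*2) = -77*2=-154, 53*2=106, -90*2=-180, 36*2=72, 69*2=138, -91*2=-182, -50*2=-100
= [-154, 106, -180, 72, 138, -182, -100]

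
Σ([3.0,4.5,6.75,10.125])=3.0 + 4.5 + 6.75 + 10.125
= 24.375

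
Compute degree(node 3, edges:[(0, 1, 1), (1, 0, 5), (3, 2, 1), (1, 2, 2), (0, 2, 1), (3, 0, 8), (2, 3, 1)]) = 3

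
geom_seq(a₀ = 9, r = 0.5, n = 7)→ a_0 = 9*0.5^0 = 9.0
a_1 = 9*0.5^1 = 4.5
a_2 = 9*0.5^2 = 2.25
...
= [9.0, 4.5, 2.25, 1.125, 0.5625, 0.28125, 0.140625]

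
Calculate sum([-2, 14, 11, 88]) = (-2) + 14 + 11 + 88
= 111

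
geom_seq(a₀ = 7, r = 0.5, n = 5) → [7.0, 3.5, 1.75, 0.875, 0.4375]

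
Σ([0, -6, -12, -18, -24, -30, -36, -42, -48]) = 0 + (-6) + (-12) + (-18) + (-24) + (-30) + (-36) + (-42) + (-48)
= -216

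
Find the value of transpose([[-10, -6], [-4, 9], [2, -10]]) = [[-10, -4, 2], [-6, 9, -10]]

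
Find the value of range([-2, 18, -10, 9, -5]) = 28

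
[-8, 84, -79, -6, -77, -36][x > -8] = [84, -6]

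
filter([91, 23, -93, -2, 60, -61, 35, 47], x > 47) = [91, 60]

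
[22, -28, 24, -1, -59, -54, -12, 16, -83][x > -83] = [22, -28, 24, -1, -59, -54, -12, 16]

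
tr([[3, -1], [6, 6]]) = diagonal: 3 + 6
= 9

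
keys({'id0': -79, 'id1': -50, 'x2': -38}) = ['id0', 'id1', 'x2']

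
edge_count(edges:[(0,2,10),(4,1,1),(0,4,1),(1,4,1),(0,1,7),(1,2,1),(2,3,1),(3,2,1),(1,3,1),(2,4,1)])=10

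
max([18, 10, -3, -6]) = 18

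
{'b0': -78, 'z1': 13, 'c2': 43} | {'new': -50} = {'b0': -78, 'z1': 13, 'c2': 43, 'new': -50}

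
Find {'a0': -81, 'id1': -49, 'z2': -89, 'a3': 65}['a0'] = -81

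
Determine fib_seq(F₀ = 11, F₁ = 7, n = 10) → F_2 = F_1 + F_0 = 18
F_3 = F_2 + F_1 = 25
F_4 = F_3 + F_2 = 43
...
= [11, 7, 18, 25, 43, 68, 111, 179, 290, 469]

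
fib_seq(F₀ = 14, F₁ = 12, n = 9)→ [14, 12, 26, 38, 64, 102, 166, 268, 434]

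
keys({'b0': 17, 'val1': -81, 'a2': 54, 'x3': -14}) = ['b0', 'val1', 'a2', 'x3']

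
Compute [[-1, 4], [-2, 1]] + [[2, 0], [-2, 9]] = [[1, 4], [-4, 10]]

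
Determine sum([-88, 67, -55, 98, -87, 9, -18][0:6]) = -56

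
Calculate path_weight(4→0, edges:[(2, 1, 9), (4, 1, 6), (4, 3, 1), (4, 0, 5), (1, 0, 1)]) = 5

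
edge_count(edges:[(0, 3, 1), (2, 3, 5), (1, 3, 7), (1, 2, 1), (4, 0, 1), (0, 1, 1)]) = 6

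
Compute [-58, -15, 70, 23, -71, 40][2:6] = [70, 23, -71, 40]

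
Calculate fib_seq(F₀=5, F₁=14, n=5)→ F_2 = F_1 + F_0 = 19
F_3 = F_2 + F_1 = 33
F_4 = F_3 + F_2 = 52
= [5, 14, 19, 33, 52]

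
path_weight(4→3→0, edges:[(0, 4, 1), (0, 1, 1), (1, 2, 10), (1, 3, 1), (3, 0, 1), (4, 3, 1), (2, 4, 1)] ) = w(4→3)=1 + w(3→0)=1
= 2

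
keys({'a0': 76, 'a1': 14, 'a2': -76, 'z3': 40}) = ['a0', 'a1', 'a2', 'z3']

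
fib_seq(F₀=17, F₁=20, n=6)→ [17, 20, 37, 57, 94, 151]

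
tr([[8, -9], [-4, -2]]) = diagonal: 8 + (-2)
= 6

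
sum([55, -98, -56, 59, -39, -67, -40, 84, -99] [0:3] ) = slice → [55, -98, -56]
55 + (-98) + (-56)
= -99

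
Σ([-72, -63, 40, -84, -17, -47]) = (-72) + (-63) + 40 + (-84) + (-17) + (-47)
= -243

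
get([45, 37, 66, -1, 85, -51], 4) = 85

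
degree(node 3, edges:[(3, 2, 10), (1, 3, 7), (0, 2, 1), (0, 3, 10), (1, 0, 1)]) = incident: (3,2), (1,3), (0,3)
= 3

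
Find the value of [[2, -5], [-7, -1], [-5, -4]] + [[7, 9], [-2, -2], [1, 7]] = [[9, 4], [-9, -3], [-4, 3]]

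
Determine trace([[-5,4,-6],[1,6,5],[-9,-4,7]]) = 8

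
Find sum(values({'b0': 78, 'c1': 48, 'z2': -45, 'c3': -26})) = 78 + 48 + (-45) + (-26)
= 55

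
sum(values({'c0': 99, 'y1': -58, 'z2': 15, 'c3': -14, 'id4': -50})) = -8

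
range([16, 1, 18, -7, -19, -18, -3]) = 37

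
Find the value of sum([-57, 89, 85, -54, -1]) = (-57) + 89 + 85 + (-54) + (-1)
= 62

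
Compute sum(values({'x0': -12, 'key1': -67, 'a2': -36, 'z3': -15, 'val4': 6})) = -124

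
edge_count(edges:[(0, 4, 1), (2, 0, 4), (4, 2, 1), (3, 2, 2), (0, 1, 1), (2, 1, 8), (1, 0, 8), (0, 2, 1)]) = 8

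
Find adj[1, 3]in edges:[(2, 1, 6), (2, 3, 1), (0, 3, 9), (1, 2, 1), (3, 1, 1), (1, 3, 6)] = 6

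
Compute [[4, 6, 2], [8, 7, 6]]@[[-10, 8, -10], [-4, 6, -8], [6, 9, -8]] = [[-52, 86, -104], [-72, 160, -184]]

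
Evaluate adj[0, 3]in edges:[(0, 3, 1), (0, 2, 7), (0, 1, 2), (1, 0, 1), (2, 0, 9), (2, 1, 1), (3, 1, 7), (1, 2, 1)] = 1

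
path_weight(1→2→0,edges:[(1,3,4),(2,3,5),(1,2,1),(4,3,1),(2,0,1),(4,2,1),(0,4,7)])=w(1→2)=1 + w(2→0)=1
= 2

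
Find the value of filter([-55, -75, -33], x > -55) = keep x where x > -55: -55✗, -75✗, -33✓
= [-33]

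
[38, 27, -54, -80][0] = 38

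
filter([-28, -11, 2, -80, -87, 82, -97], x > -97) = [-28, -11, 2, -80, -87, 82]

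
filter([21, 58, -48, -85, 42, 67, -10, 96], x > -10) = [21, 58, 42, 67, 96]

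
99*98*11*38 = 4055436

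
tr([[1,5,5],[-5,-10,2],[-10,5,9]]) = diagonal: 1 + (-10) + 9
= 0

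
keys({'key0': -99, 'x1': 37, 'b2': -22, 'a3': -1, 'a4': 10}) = ['key0', 'x1', 'b2', 'a3', 'a4']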